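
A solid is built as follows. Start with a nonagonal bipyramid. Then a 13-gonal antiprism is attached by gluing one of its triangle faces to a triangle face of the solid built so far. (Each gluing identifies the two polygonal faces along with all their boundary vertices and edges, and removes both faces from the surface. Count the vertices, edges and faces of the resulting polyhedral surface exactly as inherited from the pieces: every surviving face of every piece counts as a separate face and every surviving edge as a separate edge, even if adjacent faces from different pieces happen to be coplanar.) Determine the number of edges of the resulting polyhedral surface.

76

A nonagonal bipyramid: V=11, E=27, F=18.
Attach a 13-gonal antiprism (V=26, E=52, F=28) along a 3-gon: merge 3 vertices and 3 edges, delete both glued faces → V=34, E=76, F=44.
Check: V − E + F = 34 − 76 + 44 = 2.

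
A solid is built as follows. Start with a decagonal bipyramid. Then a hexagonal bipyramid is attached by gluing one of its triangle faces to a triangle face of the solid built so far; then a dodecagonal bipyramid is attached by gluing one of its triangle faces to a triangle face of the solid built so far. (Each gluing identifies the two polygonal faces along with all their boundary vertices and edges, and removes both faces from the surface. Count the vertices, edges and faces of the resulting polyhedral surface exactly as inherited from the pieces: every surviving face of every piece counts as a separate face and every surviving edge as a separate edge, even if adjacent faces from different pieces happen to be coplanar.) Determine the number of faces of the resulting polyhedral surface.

52

A decagonal bipyramid: V=12, E=30, F=20.
Attach a hexagonal bipyramid (V=8, E=18, F=12) along a 3-gon: merge 3 vertices and 3 edges, delete both glued faces → V=17, E=45, F=30.
Attach a dodecagonal bipyramid (V=14, E=36, F=24) along a 3-gon: merge 3 vertices and 3 edges, delete both glued faces → V=28, E=78, F=52.
Check: V − E + F = 28 − 78 + 52 = 2.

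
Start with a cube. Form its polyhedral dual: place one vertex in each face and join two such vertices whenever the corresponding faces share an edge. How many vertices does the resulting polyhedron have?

6

The base solid has V = 8, E = 12, F = 6.
The dual swaps V and F and preserves E: V′ = F = 6, E′ = E = 12, F′ = V = 8.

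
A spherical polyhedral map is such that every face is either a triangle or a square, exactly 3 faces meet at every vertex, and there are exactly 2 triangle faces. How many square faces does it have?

Let x be the number of squares; then F = 2 + x.
Edge–face incidences: 2E = 3·2 + 4·x = 6 + 4x.
Every vertex has degree 3, so 3V = 2E.
Euler: V − E + F = 2 ⇒ (2E)/3 − E + (2 + x) = 2.
Multiply by 6: 2·(2E) − 3·(2E) + 6·(2 + x) = 12, i.e. 12 + 6x − (6 + 4x) = 12.
Collecting terms: 2x + 6 = 12, so 2x = 6, so x = 3.
Then 2E = 6 + 4·3 = 18, so E = 9, V = 2E/3 = 6, F = 2 + 3 = 5.

3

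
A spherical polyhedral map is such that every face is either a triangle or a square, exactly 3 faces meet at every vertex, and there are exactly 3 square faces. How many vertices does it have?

Let x be the number of triangles; then F = 3 + x.
Edge–face incidences: 2E = 4·3 + 3·x = 12 + 3x.
Every vertex has degree 3, so 3V = 2E.
Euler: V − E + F = 2 ⇒ (2E)/3 − E + (3 + x) = 2.
Multiply by 6: 2·(2E) − 3·(2E) + 6·(3 + x) = 12, i.e. 18 + 6x − (12 + 3x) = 12.
Collecting terms: 3x + 6 = 12, so 3x = 6, so x = 2.
Then 2E = 12 + 3·2 = 18, so E = 9, V = 2E/3 = 6, F = 3 + 2 = 5.

6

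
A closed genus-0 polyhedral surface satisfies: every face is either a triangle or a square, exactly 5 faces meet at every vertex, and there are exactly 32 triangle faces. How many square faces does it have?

6

Let x be the number of squares; then F = 32 + x.
Edge–face incidences: 2E = 3·32 + 4·x = 96 + 4x.
Every vertex has degree 5, so 5V = 2E.
Euler: V − E + F = 2 ⇒ (2E)/5 − E + (32 + x) = 2.
Multiply by 10: 2·(2E) − 5·(2E) + 10·(32 + x) = 20, i.e. 320 + 10x − 3·(96 + 4x) = 20.
Collecting terms: −2x + 32 = 20, so −2x = −12, so x = 6.
Then 2E = 96 + 4·6 = 120, so E = 60, V = 2E/5 = 24, F = 32 + 6 = 38.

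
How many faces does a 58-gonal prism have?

60

A prism on an n-gon has two n-gon bases and n rectangular sides: V = 2·58 = 116, E = 3·58 = 174, F = 58 + 2 = 60.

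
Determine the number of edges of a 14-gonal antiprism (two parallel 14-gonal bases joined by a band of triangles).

An antiprism on an n-gon has two n-gon caps and 2n triangles: V = 2·14 = 28, E = 4·14 = 56, F = 2·14 + 2 = 30.
Check: V − E + F = 28 − 56 + 30 = 2.

56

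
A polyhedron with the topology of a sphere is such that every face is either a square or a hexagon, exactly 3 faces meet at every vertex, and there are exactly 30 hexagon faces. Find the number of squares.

Let x be the number of squares; then F = 30 + x.
Edge–face incidences: 2E = 6·30 + 4·x = 180 + 4x.
Every vertex has degree 3, so 3V = 2E.
Euler: V − E + F = 2 ⇒ (2E)/3 − E + (30 + x) = 2.
Multiply by 6: 2·(2E) − 3·(2E) + 6·(30 + x) = 12, i.e. 180 + 6x − (180 + 4x) = 12.
Collecting terms: 2x = 12, so x = 6.
Then 2E = 180 + 4·6 = 204, so E = 102, V = 2E/3 = 68, F = 30 + 6 = 36.

6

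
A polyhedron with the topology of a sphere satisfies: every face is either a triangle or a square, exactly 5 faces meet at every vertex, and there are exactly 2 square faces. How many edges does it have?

40

Let x be the number of triangles; then F = 2 + x.
Edge–face incidences: 2E = 4·2 + 3·x = 8 + 3x.
Every vertex has degree 5, so 5V = 2E.
Euler: V − E + F = 2 ⇒ (2E)/5 − E + (2 + x) = 2.
Multiply by 10: 2·(2E) − 5·(2E) + 10·(2 + x) = 20, i.e. 20 + 10x − 3·(8 + 3x) = 20.
Collecting terms: x − 4 = 20, so x = 24.
Then 2E = 8 + 3·24 = 80, so E = 40, V = 2E/5 = 16, F = 2 + 24 = 26.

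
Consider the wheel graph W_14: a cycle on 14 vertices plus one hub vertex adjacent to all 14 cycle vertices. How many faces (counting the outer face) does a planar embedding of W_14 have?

15

W_14 has V = 14 + 1 = 15 vertices and E = 2·14 = 28 edges.
By Euler's formula F = 2 − V + E = 2 − 15 + 28 = 15.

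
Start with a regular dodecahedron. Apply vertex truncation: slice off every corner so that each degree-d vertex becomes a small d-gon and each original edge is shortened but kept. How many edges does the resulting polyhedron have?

90

The base solid has V = 20, E = 30, F = 12.
Truncation replaces each original edge-end by a new vertex, so V′ = 2E = 60.
Each original edge survives, and each old vertex of degree d contributes d new edges; summing degrees gives Σd = 2E, so E′ = E + 2E = 3E = 90.
Each original face survives and each original vertex becomes one new face: F′ = F + V = 32.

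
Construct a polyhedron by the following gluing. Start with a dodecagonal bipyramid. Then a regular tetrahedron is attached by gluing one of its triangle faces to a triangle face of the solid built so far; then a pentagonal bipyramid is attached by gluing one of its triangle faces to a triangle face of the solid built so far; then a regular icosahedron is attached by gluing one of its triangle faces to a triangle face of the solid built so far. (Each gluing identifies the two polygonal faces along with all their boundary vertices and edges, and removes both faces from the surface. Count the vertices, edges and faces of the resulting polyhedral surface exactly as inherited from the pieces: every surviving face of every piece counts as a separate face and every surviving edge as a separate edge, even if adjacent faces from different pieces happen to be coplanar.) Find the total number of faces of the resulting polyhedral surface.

52

A dodecagonal bipyramid: V=14, E=36, F=24.
Attach a regular tetrahedron (V=4, E=6, F=4) along a 3-gon: merge 3 vertices and 3 edges, delete both glued faces → V=15, E=39, F=26.
Attach a pentagonal bipyramid (V=7, E=15, F=10) along a 3-gon: merge 3 vertices and 3 edges, delete both glued faces → V=19, E=51, F=34.
Attach a regular icosahedron (V=12, E=30, F=20) along a 3-gon: merge 3 vertices and 3 edges, delete both glued faces → V=28, E=78, F=52.
Check: V − E + F = 28 − 78 + 52 = 2.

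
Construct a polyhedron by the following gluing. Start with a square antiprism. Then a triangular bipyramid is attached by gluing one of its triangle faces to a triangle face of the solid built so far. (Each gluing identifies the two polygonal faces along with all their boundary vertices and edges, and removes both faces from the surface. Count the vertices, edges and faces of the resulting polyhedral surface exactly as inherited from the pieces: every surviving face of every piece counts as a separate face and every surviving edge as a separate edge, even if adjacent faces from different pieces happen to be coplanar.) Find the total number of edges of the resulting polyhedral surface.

A square antiprism: V=8, E=16, F=10.
Attach a triangular bipyramid (V=5, E=9, F=6) along a 3-gon: merge 3 vertices and 3 edges, delete both glued faces → V=10, E=22, F=14.
Check: V − E + F = 10 − 22 + 14 = 2.

22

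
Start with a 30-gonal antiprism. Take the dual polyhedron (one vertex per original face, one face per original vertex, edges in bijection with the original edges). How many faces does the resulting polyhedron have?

60

The base solid has V = 60, E = 120, F = 62.
The dual swaps V and F and preserves E: V′ = F = 62, E′ = E = 120, F′ = V = 60.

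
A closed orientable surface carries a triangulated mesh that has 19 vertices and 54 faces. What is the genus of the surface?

5

Every face is a triangle, so 2E = 3·54 = 162, giving E = 81.
χ = V − E + F = 19 − 81 + 54 = -8.
For a closed orientable surface χ = 2 − 2g, so g = (2 − (-8))/2 = 5.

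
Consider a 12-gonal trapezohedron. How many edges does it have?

The n-trapezohedron (dual of the n-antiprism) has V = 2·12 + 2 = 26, E = 4·12 = 48, F = 2·12 = 24.
Check: V − E + F = 26 − 48 + 24 = 2.

48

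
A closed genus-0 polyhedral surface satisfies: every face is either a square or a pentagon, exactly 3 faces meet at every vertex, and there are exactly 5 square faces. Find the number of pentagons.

2

Let x be the number of pentagons; then F = 5 + x.
Edge–face incidences: 2E = 4·5 + 5·x = 20 + 5x.
Every vertex has degree 3, so 3V = 2E.
Euler: V − E + F = 2 ⇒ (2E)/3 − E + (5 + x) = 2.
Multiply by 6: 2·(2E) − 3·(2E) + 6·(5 + x) = 12, i.e. 30 + 6x − (20 + 5x) = 12.
Collecting terms: x + 10 = 12, so x = 2.
Then 2E = 20 + 5·2 = 30, so E = 15, V = 2E/3 = 10, F = 5 + 2 = 7.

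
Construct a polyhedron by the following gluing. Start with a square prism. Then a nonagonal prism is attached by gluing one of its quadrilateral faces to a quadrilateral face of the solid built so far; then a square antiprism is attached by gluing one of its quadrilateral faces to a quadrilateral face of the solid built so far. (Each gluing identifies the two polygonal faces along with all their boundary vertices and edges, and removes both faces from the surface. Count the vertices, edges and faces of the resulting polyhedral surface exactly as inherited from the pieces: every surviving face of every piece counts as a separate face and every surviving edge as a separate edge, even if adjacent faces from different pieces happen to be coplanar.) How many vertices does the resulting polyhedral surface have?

26

A square prism: V=8, E=12, F=6.
Attach a nonagonal prism (V=18, E=27, F=11) along a 4-gon: merge 4 vertices and 4 edges, delete both glued faces → V=22, E=35, F=15.
Attach a square antiprism (V=8, E=16, F=10) along a 4-gon: merge 4 vertices and 4 edges, delete both glued faces → V=26, E=47, F=23.
Check: V − E + F = 26 − 47 + 23 = 2.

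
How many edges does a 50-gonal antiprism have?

200

An antiprism on an n-gon has two n-gon caps and 2n triangles: V = 2·50 = 100, E = 4·50 = 200, F = 2·50 + 2 = 102.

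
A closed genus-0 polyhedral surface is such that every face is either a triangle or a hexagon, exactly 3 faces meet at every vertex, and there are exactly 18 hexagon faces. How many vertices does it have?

Let x be the number of triangles; then F = 18 + x.
Edge–face incidences: 2E = 6·18 + 3·x = 108 + 3x.
Every vertex has degree 3, so 3V = 2E.
Euler: V − E + F = 2 ⇒ (2E)/3 − E + (18 + x) = 2.
Multiply by 6: 2·(2E) − 3·(2E) + 6·(18 + x) = 12, i.e. 108 + 6x − (108 + 3x) = 12.
Collecting terms: 3x = 12, so x = 4.
Then 2E = 108 + 3·4 = 120, so E = 60, V = 2E/3 = 40, F = 18 + 4 = 22.

40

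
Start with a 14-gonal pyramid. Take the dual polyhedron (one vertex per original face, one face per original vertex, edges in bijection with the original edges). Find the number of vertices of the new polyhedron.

The base solid has V = 15, E = 28, F = 15.
The dual swaps V and F and preserves E: V′ = F = 15, E′ = E = 28, F′ = V = 15.

15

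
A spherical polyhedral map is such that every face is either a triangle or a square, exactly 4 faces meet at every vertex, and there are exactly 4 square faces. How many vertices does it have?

10

Let x be the number of triangles; then F = 4 + x.
Edge–face incidences: 2E = 4·4 + 3·x = 16 + 3x.
Every vertex has degree 4, so 4V = 2E.
Euler: V − E + F = 2 ⇒ (2E)/4 − E + (4 + x) = 2.
Multiply by 8: 2·(2E) − 4·(2E) + 8·(4 + x) = 16, i.e. 32 + 8x − 2·(16 + 3x) = 16.
Collecting terms: 2x = 16, so x = 8.
Then 2E = 16 + 3·8 = 40, so E = 20, V = 2E/4 = 10, F = 4 + 8 = 12.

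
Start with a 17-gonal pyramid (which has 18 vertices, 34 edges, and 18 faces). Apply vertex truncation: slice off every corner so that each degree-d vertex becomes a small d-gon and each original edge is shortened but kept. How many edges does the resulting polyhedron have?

Truncation replaces each original edge-end by a new vertex, so V′ = 2E = 68.
Each original edge survives, and each old vertex of degree d contributes d new edges; summing degrees gives Σd = 2E, so E′ = E + 2E = 3E = 102.
Each original face survives and each original vertex becomes one new face: F′ = F + V = 36.

102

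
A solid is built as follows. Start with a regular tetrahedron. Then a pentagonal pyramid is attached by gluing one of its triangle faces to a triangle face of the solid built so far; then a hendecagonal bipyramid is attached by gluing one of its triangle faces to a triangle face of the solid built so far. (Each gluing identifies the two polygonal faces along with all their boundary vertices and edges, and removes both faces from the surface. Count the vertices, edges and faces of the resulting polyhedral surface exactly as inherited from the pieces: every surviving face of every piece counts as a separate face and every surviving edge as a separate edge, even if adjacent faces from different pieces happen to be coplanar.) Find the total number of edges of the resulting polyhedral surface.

43

A regular tetrahedron: V=4, E=6, F=4.
Attach a pentagonal pyramid (V=6, E=10, F=6) along a 3-gon: merge 3 vertices and 3 edges, delete both glued faces → V=7, E=13, F=8.
Attach a hendecagonal bipyramid (V=13, E=33, F=22) along a 3-gon: merge 3 vertices and 3 edges, delete both glued faces → V=17, E=43, F=28.
Check: V − E + F = 17 − 43 + 28 = 2.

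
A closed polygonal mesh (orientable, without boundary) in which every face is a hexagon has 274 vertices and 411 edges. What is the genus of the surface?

Every face is a hexagon and each edge borders two faces, so 6F = 2·411, giving F = 137.
χ = V − E + F = 274 − 411 + 137 = 0.
For a closed orientable surface χ = 2 − 2g, so g = (2 − (0))/2 = 1.

1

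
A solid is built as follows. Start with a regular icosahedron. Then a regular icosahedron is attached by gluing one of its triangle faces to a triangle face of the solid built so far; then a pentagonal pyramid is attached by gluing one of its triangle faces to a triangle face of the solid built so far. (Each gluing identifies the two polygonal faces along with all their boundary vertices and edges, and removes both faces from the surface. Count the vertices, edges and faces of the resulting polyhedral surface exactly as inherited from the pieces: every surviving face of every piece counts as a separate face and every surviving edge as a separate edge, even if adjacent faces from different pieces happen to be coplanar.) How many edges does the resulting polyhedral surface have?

64

A regular icosahedron: V=12, E=30, F=20.
Attach a regular icosahedron (V=12, E=30, F=20) along a 3-gon: merge 3 vertices and 3 edges, delete both glued faces → V=21, E=57, F=38.
Attach a pentagonal pyramid (V=6, E=10, F=6) along a 3-gon: merge 3 vertices and 3 edges, delete both glued faces → V=24, E=64, F=42.
Check: V − E + F = 24 − 64 + 42 = 2.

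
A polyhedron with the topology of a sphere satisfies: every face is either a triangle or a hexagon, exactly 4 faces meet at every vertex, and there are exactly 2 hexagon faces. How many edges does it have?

Let x be the number of triangles; then F = 2 + x.
Edge–face incidences: 2E = 6·2 + 3·x = 12 + 3x.
Every vertex has degree 4, so 4V = 2E.
Euler: V − E + F = 2 ⇒ (2E)/4 − E + (2 + x) = 2.
Multiply by 8: 2·(2E) − 4·(2E) + 8·(2 + x) = 16, i.e. 16 + 8x − 2·(12 + 3x) = 16.
Collecting terms: 2x − 8 = 16, so 2x = 24, so x = 12.
Then 2E = 12 + 3·12 = 48, so E = 24, V = 2E/4 = 12, F = 2 + 12 = 14.

24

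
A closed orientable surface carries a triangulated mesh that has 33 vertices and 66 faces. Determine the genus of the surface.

Every face is a triangle, so 2E = 3·66 = 198, giving E = 99.
χ = V − E + F = 33 − 99 + 66 = 0.
For a closed orientable surface χ = 2 − 2g, so g = (2 − (0))/2 = 1.

1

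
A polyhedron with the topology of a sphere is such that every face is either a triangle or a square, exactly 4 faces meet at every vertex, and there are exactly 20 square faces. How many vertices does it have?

26

Let x be the number of triangles; then F = 20 + x.
Edge–face incidences: 2E = 4·20 + 3·x = 80 + 3x.
Every vertex has degree 4, so 4V = 2E.
Euler: V − E + F = 2 ⇒ (2E)/4 − E + (20 + x) = 2.
Multiply by 8: 2·(2E) − 4·(2E) + 8·(20 + x) = 16, i.e. 160 + 8x − 2·(80 + 3x) = 16.
Collecting terms: 2x = 16, so x = 8.
Then 2E = 80 + 3·8 = 104, so E = 52, V = 2E/4 = 26, F = 20 + 8 = 28.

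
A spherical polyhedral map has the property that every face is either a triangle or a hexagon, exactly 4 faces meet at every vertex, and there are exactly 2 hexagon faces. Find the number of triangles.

Let x be the number of triangles; then F = 2 + x.
Edge–face incidences: 2E = 6·2 + 3·x = 12 + 3x.
Every vertex has degree 4, so 4V = 2E.
Euler: V − E + F = 2 ⇒ (2E)/4 − E + (2 + x) = 2.
Multiply by 8: 2·(2E) − 4·(2E) + 8·(2 + x) = 16, i.e. 16 + 8x − 2·(12 + 3x) = 16.
Collecting terms: 2x − 8 = 16, so 2x = 24, so x = 12.
Then 2E = 12 + 3·12 = 48, so E = 24, V = 2E/4 = 12, F = 2 + 12 = 14.

12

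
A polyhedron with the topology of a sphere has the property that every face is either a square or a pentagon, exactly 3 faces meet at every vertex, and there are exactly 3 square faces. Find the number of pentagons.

Let x be the number of pentagons; then F = 3 + x.
Edge–face incidences: 2E = 4·3 + 5·x = 12 + 5x.
Every vertex has degree 3, so 3V = 2E.
Euler: V − E + F = 2 ⇒ (2E)/3 − E + (3 + x) = 2.
Multiply by 6: 2·(2E) − 3·(2E) + 6·(3 + x) = 12, i.e. 18 + 6x − (12 + 5x) = 12.
Collecting terms: x + 6 = 12, so x = 6.
Then 2E = 12 + 5·6 = 42, so E = 21, V = 2E/3 = 14, F = 3 + 6 = 9.

6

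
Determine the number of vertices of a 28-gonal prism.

56

A prism on an n-gon has two n-gon bases and n rectangular sides: V = 2·28 = 56, E = 3·28 = 84, F = 28 + 2 = 30.
Check: V − E + F = 56 − 84 + 30 = 2.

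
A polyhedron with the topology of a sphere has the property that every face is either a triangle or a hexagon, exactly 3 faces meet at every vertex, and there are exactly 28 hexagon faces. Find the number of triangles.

4

Let x be the number of triangles; then F = 28 + x.
Edge–face incidences: 2E = 6·28 + 3·x = 168 + 3x.
Every vertex has degree 3, so 3V = 2E.
Euler: V − E + F = 2 ⇒ (2E)/3 − E + (28 + x) = 2.
Multiply by 6: 2·(2E) − 3·(2E) + 6·(28 + x) = 12, i.e. 168 + 6x − (168 + 3x) = 12.
Collecting terms: 3x = 12, so x = 4.
Then 2E = 168 + 3·4 = 180, so E = 90, V = 2E/3 = 60, F = 28 + 4 = 32.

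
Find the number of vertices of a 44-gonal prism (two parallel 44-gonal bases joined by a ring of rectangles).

A prism on an n-gon has two n-gon bases and n rectangular sides: V = 2·44 = 88, E = 3·44 = 132, F = 44 + 2 = 46.
Check: V − E + F = 88 − 132 + 46 = 2.

88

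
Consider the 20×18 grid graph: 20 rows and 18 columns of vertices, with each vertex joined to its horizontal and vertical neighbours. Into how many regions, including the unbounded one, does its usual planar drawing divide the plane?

324

The grid has V = 20·18 = 360 vertices and E = 20·17 + 18·19 = 682 edges.
F = 2 − V + E = 2 − 360 + 682 = 324.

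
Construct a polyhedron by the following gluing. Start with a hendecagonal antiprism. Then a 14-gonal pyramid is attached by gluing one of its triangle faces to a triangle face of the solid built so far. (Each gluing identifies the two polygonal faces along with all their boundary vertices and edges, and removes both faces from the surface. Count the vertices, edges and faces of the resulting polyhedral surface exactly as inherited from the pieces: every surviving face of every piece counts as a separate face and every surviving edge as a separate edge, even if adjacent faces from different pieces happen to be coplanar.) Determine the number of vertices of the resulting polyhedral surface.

34

A hendecagonal antiprism: V=22, E=44, F=24.
Attach a 14-gonal pyramid (V=15, E=28, F=15) along a 3-gon: merge 3 vertices and 3 edges, delete both glued faces → V=34, E=69, F=37.
Check: V − E + F = 34 − 69 + 37 = 2.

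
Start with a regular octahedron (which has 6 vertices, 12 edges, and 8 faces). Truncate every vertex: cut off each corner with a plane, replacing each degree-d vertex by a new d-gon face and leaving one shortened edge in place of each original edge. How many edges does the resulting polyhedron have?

Truncation replaces each original edge-end by a new vertex, so V′ = 2E = 24.
Each original edge survives, and each old vertex of degree d contributes d new edges; summing degrees gives Σd = 2E, so E′ = E + 2E = 3E = 36.
Each original face survives and each original vertex becomes one new face: F′ = F + V = 14.

36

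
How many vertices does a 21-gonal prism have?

A prism on an n-gon has two n-gon bases and n rectangular sides: V = 2·21 = 42, E = 3·21 = 63, F = 21 + 2 = 23.

42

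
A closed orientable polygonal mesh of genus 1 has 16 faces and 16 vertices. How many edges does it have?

32

For a closed orientable surface of genus 1, χ = 2 − 2·1 = 0.
E = V + F − (0) = 16 + 16 − (0) = 32.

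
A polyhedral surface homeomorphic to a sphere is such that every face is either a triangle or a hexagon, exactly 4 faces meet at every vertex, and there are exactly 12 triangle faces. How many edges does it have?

24

Let x be the number of hexagons; then F = 12 + x.
Edge–face incidences: 2E = 3·12 + 6·x = 36 + 6x.
Every vertex has degree 4, so 4V = 2E.
Euler: V − E + F = 2 ⇒ (2E)/4 − E + (12 + x) = 2.
Multiply by 8: 2·(2E) − 4·(2E) + 8·(12 + x) = 16, i.e. 96 + 8x − 2·(36 + 6x) = 16.
Collecting terms: −4x + 24 = 16, so −4x = −8, so x = 2.
Then 2E = 36 + 6·2 = 48, so E = 24, V = 2E/4 = 12, F = 12 + 2 = 14.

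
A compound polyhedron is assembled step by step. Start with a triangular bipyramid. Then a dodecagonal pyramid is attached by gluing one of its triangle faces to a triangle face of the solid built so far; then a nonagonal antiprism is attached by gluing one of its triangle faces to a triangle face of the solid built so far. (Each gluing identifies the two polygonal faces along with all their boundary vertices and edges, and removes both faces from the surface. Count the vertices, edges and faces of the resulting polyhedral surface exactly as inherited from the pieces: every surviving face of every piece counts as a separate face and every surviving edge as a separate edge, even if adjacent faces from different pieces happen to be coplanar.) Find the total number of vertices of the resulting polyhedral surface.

30

A triangular bipyramid: V=5, E=9, F=6.
Attach a dodecagonal pyramid (V=13, E=24, F=13) along a 3-gon: merge 3 vertices and 3 edges, delete both glued faces → V=15, E=30, F=17.
Attach a nonagonal antiprism (V=18, E=36, F=20) along a 3-gon: merge 3 vertices and 3 edges, delete both glued faces → V=30, E=63, F=35.
Check: V − E + F = 30 − 63 + 35 = 2.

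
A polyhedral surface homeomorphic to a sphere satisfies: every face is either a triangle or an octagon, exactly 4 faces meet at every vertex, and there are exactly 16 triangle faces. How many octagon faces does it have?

2

Let x be the number of octagons; then F = 16 + x.
Edge–face incidences: 2E = 3·16 + 8·x = 48 + 8x.
Every vertex has degree 4, so 4V = 2E.
Euler: V − E + F = 2 ⇒ (2E)/4 − E + (16 + x) = 2.
Multiply by 8: 2·(2E) − 4·(2E) + 8·(16 + x) = 16, i.e. 128 + 8x − 2·(48 + 8x) = 16.
Collecting terms: −8x + 32 = 16, so −8x = −16, so x = 2.
Then 2E = 48 + 8·2 = 64, so E = 32, V = 2E/4 = 16, F = 16 + 2 = 18.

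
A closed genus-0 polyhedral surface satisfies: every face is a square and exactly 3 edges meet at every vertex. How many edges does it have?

12

Each face has 4 edges and each edge borders two faces, so 2E = 4F.
Each vertex has degree 3, so 3V = 2E and hence V = 4F/3.
Euler: V − E + F = 2 ⇒ (4F/3) − (4F/2) + F = 2.
Multiply by 6: (8 − 12 + 6)F = 12, i.e. 2F = 12.
So F = 6, E = 4·6/2 = 12, V = 4·6/3 = 8.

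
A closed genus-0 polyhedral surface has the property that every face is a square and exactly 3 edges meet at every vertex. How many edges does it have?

Each face has 4 edges and each edge borders two faces, so 2E = 4F.
Each vertex has degree 3, so 3V = 2E and hence V = 4F/3.
Euler: V − E + F = 2 ⇒ (4F/3) − (4F/2) + F = 2.
Multiply by 6: (8 − 12 + 6)F = 12, i.e. 2F = 12.
So F = 6, E = 4·6/2 = 12, V = 4·6/3 = 8.

12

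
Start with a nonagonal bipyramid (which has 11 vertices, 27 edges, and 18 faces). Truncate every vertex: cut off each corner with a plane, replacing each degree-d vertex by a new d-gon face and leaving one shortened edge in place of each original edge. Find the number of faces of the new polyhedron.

Truncation replaces each original edge-end by a new vertex, so V′ = 2E = 54.
Each original edge survives, and each old vertex of degree d contributes d new edges; summing degrees gives Σd = 2E, so E′ = E + 2E = 3E = 81.
Each original face survives and each original vertex becomes one new face: F′ = F + V = 29.

29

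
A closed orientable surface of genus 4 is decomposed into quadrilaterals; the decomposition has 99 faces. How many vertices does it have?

93

χ = 2 − 2·4 = -6, and every face is a square so 4F = 2E.
E = 4·99/2 = 198. Then V = -6 + E − F = -6 + 198 − 99 = 93.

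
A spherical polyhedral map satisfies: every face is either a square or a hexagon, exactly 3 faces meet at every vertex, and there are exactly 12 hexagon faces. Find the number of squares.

6

Let x be the number of squares; then F = 12 + x.
Edge–face incidences: 2E = 6·12 + 4·x = 72 + 4x.
Every vertex has degree 3, so 3V = 2E.
Euler: V − E + F = 2 ⇒ (2E)/3 − E + (12 + x) = 2.
Multiply by 6: 2·(2E) − 3·(2E) + 6·(12 + x) = 12, i.e. 72 + 6x − (72 + 4x) = 12.
Collecting terms: 2x = 12, so x = 6.
Then 2E = 72 + 4·6 = 96, so E = 48, V = 2E/3 = 32, F = 12 + 6 = 18.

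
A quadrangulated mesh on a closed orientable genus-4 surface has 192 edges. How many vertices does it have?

χ = 2 − 2·4 = -6, and every face is a square so 4F = 2E.
F = 2E/4 = 96. Then V = -6 + E − F = -6 + 192 − 96 = 90.

90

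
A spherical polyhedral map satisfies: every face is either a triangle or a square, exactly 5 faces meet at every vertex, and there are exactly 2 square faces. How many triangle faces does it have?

Let x be the number of triangles; then F = 2 + x.
Edge–face incidences: 2E = 4·2 + 3·x = 8 + 3x.
Every vertex has degree 5, so 5V = 2E.
Euler: V − E + F = 2 ⇒ (2E)/5 − E + (2 + x) = 2.
Multiply by 10: 2·(2E) − 5·(2E) + 10·(2 + x) = 20, i.e. 20 + 10x − 3·(8 + 3x) = 20.
Collecting terms: x − 4 = 20, so x = 24.
Then 2E = 8 + 3·24 = 80, so E = 40, V = 2E/5 = 16, F = 2 + 24 = 26.

24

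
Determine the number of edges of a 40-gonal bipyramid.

120

A bipyramid over an n-gon has 2n triangular faces and n + 2 vertices: V = 40 + 2 = 42, E = 3·40 = 120, F = 2·40 = 80.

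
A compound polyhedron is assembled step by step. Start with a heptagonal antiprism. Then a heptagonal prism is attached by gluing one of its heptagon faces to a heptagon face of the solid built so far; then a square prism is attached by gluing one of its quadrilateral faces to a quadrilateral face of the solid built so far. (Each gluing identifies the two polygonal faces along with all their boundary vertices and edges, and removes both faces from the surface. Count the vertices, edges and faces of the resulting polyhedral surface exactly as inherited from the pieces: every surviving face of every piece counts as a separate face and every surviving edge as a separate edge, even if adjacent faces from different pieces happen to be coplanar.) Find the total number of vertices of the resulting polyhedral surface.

25

A heptagonal antiprism: V=14, E=28, F=16.
Attach a heptagonal prism (V=14, E=21, F=9) along a 7-gon: merge 7 vertices and 7 edges, delete both glued faces → V=21, E=42, F=23.
Attach a square prism (V=8, E=12, F=6) along a 4-gon: merge 4 vertices and 4 edges, delete both glued faces → V=25, E=50, F=27.
Check: V − E + F = 25 − 50 + 27 = 2.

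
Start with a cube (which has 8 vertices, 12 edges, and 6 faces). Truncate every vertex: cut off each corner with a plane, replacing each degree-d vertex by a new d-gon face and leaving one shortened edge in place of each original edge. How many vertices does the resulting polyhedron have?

Truncation replaces each original edge-end by a new vertex, so V′ = 2E = 24.
Each original edge survives, and each old vertex of degree d contributes d new edges; summing degrees gives Σd = 2E, so E′ = E + 2E = 3E = 36.
Each original face survives and each original vertex becomes one new face: F′ = F + V = 14.

24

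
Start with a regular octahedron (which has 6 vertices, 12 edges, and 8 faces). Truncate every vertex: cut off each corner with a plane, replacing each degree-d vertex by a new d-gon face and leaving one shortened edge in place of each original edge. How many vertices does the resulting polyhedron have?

Truncation replaces each original edge-end by a new vertex, so V′ = 2E = 24.
Each original edge survives, and each old vertex of degree d contributes d new edges; summing degrees gives Σd = 2E, so E′ = E + 2E = 3E = 36.
Each original face survives and each original vertex becomes one new face: F′ = F + V = 14.

24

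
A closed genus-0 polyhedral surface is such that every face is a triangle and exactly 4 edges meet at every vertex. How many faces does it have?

8

Each face has 3 edges and each edge borders two faces, so 2E = 3F.
Each vertex has degree 4, so 4V = 2E and hence V = 3F/4.
Euler: V − E + F = 2 ⇒ (3F/4) − (3F/2) + F = 2.
Multiply by 8: (6 − 12 + 8)F = 16, i.e. 2F = 16.
So F = 8, E = 3·8/2 = 12, V = 3·8/4 = 6.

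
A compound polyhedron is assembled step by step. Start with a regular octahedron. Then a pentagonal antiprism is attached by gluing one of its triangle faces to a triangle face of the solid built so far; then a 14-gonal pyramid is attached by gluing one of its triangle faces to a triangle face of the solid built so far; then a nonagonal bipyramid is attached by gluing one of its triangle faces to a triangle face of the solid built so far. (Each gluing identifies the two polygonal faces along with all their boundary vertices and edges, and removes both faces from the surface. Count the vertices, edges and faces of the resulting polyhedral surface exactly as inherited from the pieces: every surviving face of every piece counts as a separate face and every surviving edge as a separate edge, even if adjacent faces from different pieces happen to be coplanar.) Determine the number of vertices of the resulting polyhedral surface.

A regular octahedron: V=6, E=12, F=8.
Attach a pentagonal antiprism (V=10, E=20, F=12) along a 3-gon: merge 3 vertices and 3 edges, delete both glued faces → V=13, E=29, F=18.
Attach a 14-gonal pyramid (V=15, E=28, F=15) along a 3-gon: merge 3 vertices and 3 edges, delete both glued faces → V=25, E=54, F=31.
Attach a nonagonal bipyramid (V=11, E=27, F=18) along a 3-gon: merge 3 vertices and 3 edges, delete both glued faces → V=33, E=78, F=47.
Check: V − E + F = 33 − 78 + 47 = 2.

33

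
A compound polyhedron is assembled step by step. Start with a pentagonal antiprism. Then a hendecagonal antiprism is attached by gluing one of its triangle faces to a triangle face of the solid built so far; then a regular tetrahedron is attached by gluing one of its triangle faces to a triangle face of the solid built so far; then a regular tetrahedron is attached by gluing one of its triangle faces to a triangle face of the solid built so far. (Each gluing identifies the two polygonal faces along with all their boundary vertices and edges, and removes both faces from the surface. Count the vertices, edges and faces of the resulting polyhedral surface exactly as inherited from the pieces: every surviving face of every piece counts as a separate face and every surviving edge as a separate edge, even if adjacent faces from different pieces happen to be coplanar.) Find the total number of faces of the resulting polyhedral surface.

38

A pentagonal antiprism: V=10, E=20, F=12.
Attach a hendecagonal antiprism (V=22, E=44, F=24) along a 3-gon: merge 3 vertices and 3 edges, delete both glued faces → V=29, E=61, F=34.
Attach a regular tetrahedron (V=4, E=6, F=4) along a 3-gon: merge 3 vertices and 3 edges, delete both glued faces → V=30, E=64, F=36.
Attach a regular tetrahedron (V=4, E=6, F=4) along a 3-gon: merge 3 vertices and 3 edges, delete both glued faces → V=31, E=67, F=38.
Check: V − E + F = 31 − 67 + 38 = 2.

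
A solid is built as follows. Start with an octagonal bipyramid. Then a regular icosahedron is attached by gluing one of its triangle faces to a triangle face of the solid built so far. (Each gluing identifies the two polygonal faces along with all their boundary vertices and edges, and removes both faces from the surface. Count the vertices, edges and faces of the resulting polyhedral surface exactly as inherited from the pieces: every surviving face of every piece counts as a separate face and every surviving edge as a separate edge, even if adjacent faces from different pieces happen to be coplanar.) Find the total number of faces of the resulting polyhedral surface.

An octagonal bipyramid: V=10, E=24, F=16.
Attach a regular icosahedron (V=12, E=30, F=20) along a 3-gon: merge 3 vertices and 3 edges, delete both glued faces → V=19, E=51, F=34.
Check: V − E + F = 19 − 51 + 34 = 2.

34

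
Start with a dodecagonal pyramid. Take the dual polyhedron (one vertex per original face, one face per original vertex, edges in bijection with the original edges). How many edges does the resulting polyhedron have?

The base solid has V = 13, E = 24, F = 13.
The dual swaps V and F and preserves E: V′ = F = 13, E′ = E = 24, F′ = V = 13.

24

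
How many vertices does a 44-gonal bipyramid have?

A bipyramid over an n-gon has 2n triangular faces and n + 2 vertices: V = 44 + 2 = 46, E = 3·44 = 132, F = 2·44 = 88.
Check: V − E + F = 46 − 132 + 88 = 2.

46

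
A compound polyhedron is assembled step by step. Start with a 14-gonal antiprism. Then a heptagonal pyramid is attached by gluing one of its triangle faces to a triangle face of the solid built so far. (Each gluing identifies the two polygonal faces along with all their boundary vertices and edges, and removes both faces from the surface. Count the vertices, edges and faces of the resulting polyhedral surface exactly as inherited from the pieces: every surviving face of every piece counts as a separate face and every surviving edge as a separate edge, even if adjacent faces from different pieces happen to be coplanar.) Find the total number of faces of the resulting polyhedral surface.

36

A 14-gonal antiprism: V=28, E=56, F=30.
Attach a heptagonal pyramid (V=8, E=14, F=8) along a 3-gon: merge 3 vertices and 3 edges, delete both glued faces → V=33, E=67, F=36.
Check: V − E + F = 33 − 67 + 36 = 2.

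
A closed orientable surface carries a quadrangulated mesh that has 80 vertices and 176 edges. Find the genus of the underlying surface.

5

Every face is a square and each edge borders two faces, so 4F = 2·176, giving F = 88.
χ = V − E + F = 80 − 176 + 88 = -8.
For a closed orientable surface χ = 2 − 2g, so g = (2 − (-8))/2 = 5.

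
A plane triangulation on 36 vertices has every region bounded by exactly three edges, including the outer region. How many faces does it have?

68

In a plane triangulation 3F = 2E and V − E + F = 2, so F = 2V − 4 = 2·36 − 4 = 68.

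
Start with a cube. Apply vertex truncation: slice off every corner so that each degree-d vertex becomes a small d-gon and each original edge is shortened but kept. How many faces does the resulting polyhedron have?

14

The base solid has V = 8, E = 12, F = 6.
Truncation replaces each original edge-end by a new vertex, so V′ = 2E = 24.
Each original edge survives, and each old vertex of degree d contributes d new edges; summing degrees gives Σd = 2E, so E′ = E + 2E = 3E = 36.
Each original face survives and each original vertex becomes one new face: F′ = F + V = 14.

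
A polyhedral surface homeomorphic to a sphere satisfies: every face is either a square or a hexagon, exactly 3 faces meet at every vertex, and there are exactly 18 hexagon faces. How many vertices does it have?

Let x be the number of squares; then F = 18 + x.
Edge–face incidences: 2E = 6·18 + 4·x = 108 + 4x.
Every vertex has degree 3, so 3V = 2E.
Euler: V − E + F = 2 ⇒ (2E)/3 − E + (18 + x) = 2.
Multiply by 6: 2·(2E) − 3·(2E) + 6·(18 + x) = 12, i.e. 108 + 6x − (108 + 4x) = 12.
Collecting terms: 2x = 12, so x = 6.
Then 2E = 108 + 4·6 = 132, so E = 66, V = 2E/3 = 44, F = 18 + 6 = 24.

44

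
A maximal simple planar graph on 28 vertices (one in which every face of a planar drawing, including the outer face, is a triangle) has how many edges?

78

In a plane triangulation 3F = 2E and V − E + F = 2, so E = 3V − 6 = 3·28 − 6 = 78.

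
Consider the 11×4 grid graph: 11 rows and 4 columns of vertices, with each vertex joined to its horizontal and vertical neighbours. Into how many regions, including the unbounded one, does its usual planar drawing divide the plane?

31

The grid has V = 11·4 = 44 vertices and E = 11·3 + 4·10 = 73 edges.
F = 2 − V + E = 2 − 44 + 73 = 31.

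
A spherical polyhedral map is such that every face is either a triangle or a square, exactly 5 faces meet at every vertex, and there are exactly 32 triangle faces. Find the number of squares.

6

Let x be the number of squares; then F = 32 + x.
Edge–face incidences: 2E = 3·32 + 4·x = 96 + 4x.
Every vertex has degree 5, so 5V = 2E.
Euler: V − E + F = 2 ⇒ (2E)/5 − E + (32 + x) = 2.
Multiply by 10: 2·(2E) − 5·(2E) + 10·(32 + x) = 20, i.e. 320 + 10x − 3·(96 + 4x) = 20.
Collecting terms: −2x + 32 = 20, so −2x = −12, so x = 6.
Then 2E = 96 + 4·6 = 120, so E = 60, V = 2E/5 = 24, F = 32 + 6 = 38.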